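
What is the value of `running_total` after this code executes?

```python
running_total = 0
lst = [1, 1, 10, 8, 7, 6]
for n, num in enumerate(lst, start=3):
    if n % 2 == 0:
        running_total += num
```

Let's trace through this code step by step.

Initialize: running_total = 0
Initialize: lst = [1, 1, 10, 8, 7, 6]
Entering loop: for n, num in enumerate(lst, start=3):

After execution: running_total = 15
15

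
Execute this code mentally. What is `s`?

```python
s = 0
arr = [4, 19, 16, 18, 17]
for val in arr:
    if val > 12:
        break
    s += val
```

Let's trace through this code step by step.

Initialize: s = 0
Initialize: arr = [4, 19, 16, 18, 17]
Entering loop: for val in arr:

After execution: s = 4
4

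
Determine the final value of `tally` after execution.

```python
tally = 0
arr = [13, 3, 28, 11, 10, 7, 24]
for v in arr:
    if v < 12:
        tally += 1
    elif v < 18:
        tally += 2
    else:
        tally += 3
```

Let's trace through this code step by step.

Initialize: tally = 0
Initialize: arr = [13, 3, 28, 11, 10, 7, 24]
Entering loop: for v in arr:

After execution: tally = 12
12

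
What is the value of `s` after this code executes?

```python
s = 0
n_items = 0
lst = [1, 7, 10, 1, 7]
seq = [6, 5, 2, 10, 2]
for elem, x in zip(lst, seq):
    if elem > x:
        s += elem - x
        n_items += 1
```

Let's trace through this code step by step.

Initialize: s = 0
Initialize: n_items = 0
Initialize: lst = [1, 7, 10, 1, 7]
Initialize: seq = [6, 5, 2, 10, 2]
Entering loop: for elem, x in zip(lst, seq):

After execution: s = 15
15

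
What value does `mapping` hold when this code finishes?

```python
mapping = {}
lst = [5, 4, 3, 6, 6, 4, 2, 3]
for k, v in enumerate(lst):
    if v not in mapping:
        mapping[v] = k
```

Let's trace through this code step by step.

Initialize: mapping = {}
Initialize: lst = [5, 4, 3, 6, 6, 4, 2, 3]
Entering loop: for k, v in enumerate(lst):

After execution: mapping = {5: 0, 4: 1, 3: 2, 6: 3, 2: 6}
{5: 0, 4: 1, 3: 2, 6: 3, 2: 6}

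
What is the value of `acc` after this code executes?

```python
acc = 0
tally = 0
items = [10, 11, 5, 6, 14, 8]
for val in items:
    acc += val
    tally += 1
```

Let's trace through this code step by step.

Initialize: acc = 0
Initialize: tally = 0
Initialize: items = [10, 11, 5, 6, 14, 8]
Entering loop: for val in items:

After execution: acc = 54
54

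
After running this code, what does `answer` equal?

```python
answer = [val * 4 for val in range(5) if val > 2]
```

Let's trace through this code step by step.

Initialize: answer = [val * 4 for val in range(5) if val > 2]

After execution: answer = [12, 16]
[12, 16]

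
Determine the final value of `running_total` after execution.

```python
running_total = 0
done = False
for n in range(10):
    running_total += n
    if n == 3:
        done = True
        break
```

Let's trace through this code step by step.

Initialize: running_total = 0
Initialize: done = False
Entering loop: for n in range(10):

After execution: running_total = 6
6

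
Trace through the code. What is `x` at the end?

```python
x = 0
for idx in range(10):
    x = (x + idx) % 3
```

Let's trace through this code step by step.

Initialize: x = 0
Entering loop: for idx in range(10):

After execution: x = 0
0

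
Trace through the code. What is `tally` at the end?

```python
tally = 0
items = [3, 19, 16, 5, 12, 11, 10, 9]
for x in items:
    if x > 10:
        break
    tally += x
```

Let's trace through this code step by step.

Initialize: tally = 0
Initialize: items = [3, 19, 16, 5, 12, 11, 10, 9]
Entering loop: for x in items:

After execution: tally = 3
3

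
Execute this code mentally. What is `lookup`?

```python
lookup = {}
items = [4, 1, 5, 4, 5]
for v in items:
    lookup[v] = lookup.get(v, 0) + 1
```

Let's trace through this code step by step.

Initialize: lookup = {}
Initialize: items = [4, 1, 5, 4, 5]
Entering loop: for v in items:

After execution: lookup = {4: 2, 1: 1, 5: 2}
{4: 2, 1: 1, 5: 2}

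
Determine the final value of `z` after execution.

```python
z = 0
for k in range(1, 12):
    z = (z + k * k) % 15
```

Let's trace through this code step by step.

Initialize: z = 0
Entering loop: for k in range(1, 12):

After execution: z = 11
11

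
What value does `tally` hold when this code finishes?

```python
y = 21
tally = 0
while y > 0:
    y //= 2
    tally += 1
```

Let's trace through this code step by step.

Initialize: y = 21
Initialize: tally = 0
Entering loop: while y > 0:

After execution: tally = 5
5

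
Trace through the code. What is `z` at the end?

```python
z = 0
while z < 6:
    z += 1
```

Let's trace through this code step by step.

Initialize: z = 0
Entering loop: while z < 6:

After execution: z = 6
6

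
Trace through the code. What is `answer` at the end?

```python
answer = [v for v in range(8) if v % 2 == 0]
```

Let's trace through this code step by step.

Initialize: answer = [v for v in range(8) if v % 2 == 0]

After execution: answer = [0, 2, 4, 6]
[0, 2, 4, 6]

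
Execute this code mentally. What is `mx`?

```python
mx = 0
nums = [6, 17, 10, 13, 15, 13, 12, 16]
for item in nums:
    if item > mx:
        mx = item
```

Let's trace through this code step by step.

Initialize: mx = 0
Initialize: nums = [6, 17, 10, 13, 15, 13, 12, 16]
Entering loop: for item in nums:

After execution: mx = 17
17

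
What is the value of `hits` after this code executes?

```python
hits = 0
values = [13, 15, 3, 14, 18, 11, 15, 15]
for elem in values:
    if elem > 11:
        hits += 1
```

Let's trace through this code step by step.

Initialize: hits = 0
Initialize: values = [13, 15, 3, 14, 18, 11, 15, 15]
Entering loop: for elem in values:

After execution: hits = 6
6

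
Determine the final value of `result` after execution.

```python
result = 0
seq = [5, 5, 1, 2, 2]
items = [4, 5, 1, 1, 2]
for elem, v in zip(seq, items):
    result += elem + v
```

Let's trace through this code step by step.

Initialize: result = 0
Initialize: seq = [5, 5, 1, 2, 2]
Initialize: items = [4, 5, 1, 1, 2]
Entering loop: for elem, v in zip(seq, items):

After execution: result = 28
28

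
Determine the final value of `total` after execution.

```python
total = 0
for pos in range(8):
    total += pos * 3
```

Let's trace through this code step by step.

Initialize: total = 0
Entering loop: for pos in range(8):

After execution: total = 84
84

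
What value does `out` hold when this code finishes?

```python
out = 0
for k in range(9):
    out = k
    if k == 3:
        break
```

Let's trace through this code step by step.

Initialize: out = 0
Entering loop: for k in range(9):

After execution: out = 3
3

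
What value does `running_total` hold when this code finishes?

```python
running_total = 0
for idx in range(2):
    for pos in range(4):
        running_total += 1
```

Let's trace through this code step by step.

Initialize: running_total = 0
Entering loop: for idx in range(2):

After execution: running_total = 8
8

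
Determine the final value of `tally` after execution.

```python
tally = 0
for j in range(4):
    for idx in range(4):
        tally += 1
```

Let's trace through this code step by step.

Initialize: tally = 0
Entering loop: for j in range(4):

After execution: tally = 16
16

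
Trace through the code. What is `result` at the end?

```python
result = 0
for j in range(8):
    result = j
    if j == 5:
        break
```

Let's trace through this code step by step.

Initialize: result = 0
Entering loop: for j in range(8):

After execution: result = 5
5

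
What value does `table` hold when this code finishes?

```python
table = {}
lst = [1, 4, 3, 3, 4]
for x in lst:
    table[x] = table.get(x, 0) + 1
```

Let's trace through this code step by step.

Initialize: table = {}
Initialize: lst = [1, 4, 3, 3, 4]
Entering loop: for x in lst:

After execution: table = {1: 1, 4: 2, 3: 2}
{1: 1, 4: 2, 3: 2}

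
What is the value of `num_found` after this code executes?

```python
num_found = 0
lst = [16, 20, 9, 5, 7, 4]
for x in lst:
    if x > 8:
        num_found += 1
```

Let's trace through this code step by step.

Initialize: num_found = 0
Initialize: lst = [16, 20, 9, 5, 7, 4]
Entering loop: for x in lst:

After execution: num_found = 3
3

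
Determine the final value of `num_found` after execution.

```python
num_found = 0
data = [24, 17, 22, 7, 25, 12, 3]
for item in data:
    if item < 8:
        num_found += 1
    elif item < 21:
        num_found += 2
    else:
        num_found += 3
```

Let's trace through this code step by step.

Initialize: num_found = 0
Initialize: data = [24, 17, 22, 7, 25, 12, 3]
Entering loop: for item in data:

After execution: num_found = 15
15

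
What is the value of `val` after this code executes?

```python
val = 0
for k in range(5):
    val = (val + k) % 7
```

Let's trace through this code step by step.

Initialize: val = 0
Entering loop: for k in range(5):

After execution: val = 3
3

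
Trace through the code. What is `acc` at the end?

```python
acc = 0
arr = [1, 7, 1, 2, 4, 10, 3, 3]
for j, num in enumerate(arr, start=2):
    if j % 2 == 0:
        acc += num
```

Let's trace through this code step by step.

Initialize: acc = 0
Initialize: arr = [1, 7, 1, 2, 4, 10, 3, 3]
Entering loop: for j, num in enumerate(arr, start=2):

After execution: acc = 9
9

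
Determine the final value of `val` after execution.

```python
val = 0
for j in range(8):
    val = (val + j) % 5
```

Let's trace through this code step by step.

Initialize: val = 0
Entering loop: for j in range(8):

After execution: val = 3
3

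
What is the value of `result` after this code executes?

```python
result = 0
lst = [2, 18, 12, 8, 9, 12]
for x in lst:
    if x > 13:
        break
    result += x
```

Let's trace through this code step by step.

Initialize: result = 0
Initialize: lst = [2, 18, 12, 8, 9, 12]
Entering loop: for x in lst:

After execution: result = 2
2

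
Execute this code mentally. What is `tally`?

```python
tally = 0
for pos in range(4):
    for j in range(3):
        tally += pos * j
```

Let's trace through this code step by step.

Initialize: tally = 0
Entering loop: for pos in range(4):

After execution: tally = 18
18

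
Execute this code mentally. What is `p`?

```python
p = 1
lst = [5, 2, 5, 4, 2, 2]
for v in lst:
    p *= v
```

Let's trace through this code step by step.

Initialize: p = 1
Initialize: lst = [5, 2, 5, 4, 2, 2]
Entering loop: for v in lst:

After execution: p = 800
800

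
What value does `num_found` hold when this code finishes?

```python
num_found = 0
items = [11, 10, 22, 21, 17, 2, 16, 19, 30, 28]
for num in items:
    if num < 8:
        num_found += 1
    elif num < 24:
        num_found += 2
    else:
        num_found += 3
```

Let's trace through this code step by step.

Initialize: num_found = 0
Initialize: items = [11, 10, 22, 21, 17, 2, 16, 19, 30, 28]
Entering loop: for num in items:

After execution: num_found = 21
21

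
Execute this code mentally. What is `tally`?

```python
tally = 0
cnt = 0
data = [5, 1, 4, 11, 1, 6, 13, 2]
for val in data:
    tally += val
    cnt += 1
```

Let's trace through this code step by step.

Initialize: tally = 0
Initialize: cnt = 0
Initialize: data = [5, 1, 4, 11, 1, 6, 13, 2]
Entering loop: for val in data:

After execution: tally = 43
43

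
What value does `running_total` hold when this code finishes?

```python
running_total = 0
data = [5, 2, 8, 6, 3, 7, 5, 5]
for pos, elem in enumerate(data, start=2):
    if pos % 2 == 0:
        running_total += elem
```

Let's trace through this code step by step.

Initialize: running_total = 0
Initialize: data = [5, 2, 8, 6, 3, 7, 5, 5]
Entering loop: for pos, elem in enumerate(data, start=2):

After execution: running_total = 21
21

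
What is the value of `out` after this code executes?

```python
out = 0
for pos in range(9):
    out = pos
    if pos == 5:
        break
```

Let's trace through this code step by step.

Initialize: out = 0
Entering loop: for pos in range(9):

After execution: out = 5
5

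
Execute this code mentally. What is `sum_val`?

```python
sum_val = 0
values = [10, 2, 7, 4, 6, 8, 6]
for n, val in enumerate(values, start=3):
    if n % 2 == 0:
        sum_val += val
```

Let's trace through this code step by step.

Initialize: sum_val = 0
Initialize: values = [10, 2, 7, 4, 6, 8, 6]
Entering loop: for n, val in enumerate(values, start=3):

After execution: sum_val = 14
14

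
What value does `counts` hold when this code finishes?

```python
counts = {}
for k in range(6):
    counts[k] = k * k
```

Let's trace through this code step by step.

Initialize: counts = {}
Entering loop: for k in range(6):

After execution: counts = {0: 0, 1: 1, 2: 4, 3: 9, 4: 16, 5: 25}
{0: 0, 1: 1, 2: 4, 3: 9, 4: 16, 5: 25}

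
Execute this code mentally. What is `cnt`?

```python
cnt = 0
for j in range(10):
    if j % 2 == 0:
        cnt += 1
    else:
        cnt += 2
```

Let's trace through this code step by step.

Initialize: cnt = 0
Entering loop: for j in range(10):

After execution: cnt = 15
15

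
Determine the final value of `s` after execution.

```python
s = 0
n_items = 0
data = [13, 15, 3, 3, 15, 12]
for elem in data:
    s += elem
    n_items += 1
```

Let's trace through this code step by step.

Initialize: s = 0
Initialize: n_items = 0
Initialize: data = [13, 15, 3, 3, 15, 12]
Entering loop: for elem in data:

After execution: s = 61
61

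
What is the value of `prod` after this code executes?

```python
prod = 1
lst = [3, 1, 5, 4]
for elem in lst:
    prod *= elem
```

Let's trace through this code step by step.

Initialize: prod = 1
Initialize: lst = [3, 1, 5, 4]
Entering loop: for elem in lst:

After execution: prod = 60
60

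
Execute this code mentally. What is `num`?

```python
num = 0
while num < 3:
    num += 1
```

Let's trace through this code step by step.

Initialize: num = 0
Entering loop: while num < 3:

After execution: num = 3
3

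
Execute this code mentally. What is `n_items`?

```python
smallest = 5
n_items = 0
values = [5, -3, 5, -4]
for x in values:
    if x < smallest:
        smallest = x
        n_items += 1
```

Let's trace through this code step by step.

Initialize: smallest = 5
Initialize: n_items = 0
Initialize: values = [5, -3, 5, -4]
Entering loop: for x in values:

After execution: n_items = 2
2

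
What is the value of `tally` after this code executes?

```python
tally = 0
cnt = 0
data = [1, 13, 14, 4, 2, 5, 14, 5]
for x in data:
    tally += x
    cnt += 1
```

Let's trace through this code step by step.

Initialize: tally = 0
Initialize: cnt = 0
Initialize: data = [1, 13, 14, 4, 2, 5, 14, 5]
Entering loop: for x in data:

After execution: tally = 58
58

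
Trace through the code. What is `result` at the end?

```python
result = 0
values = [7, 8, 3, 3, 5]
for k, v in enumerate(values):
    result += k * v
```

Let's trace through this code step by step.

Initialize: result = 0
Initialize: values = [7, 8, 3, 3, 5]
Entering loop: for k, v in enumerate(values):

After execution: result = 43
43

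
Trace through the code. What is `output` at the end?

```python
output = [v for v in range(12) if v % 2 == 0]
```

Let's trace through this code step by step.

Initialize: output = [v for v in range(12) if v % 2 == 0]

After execution: output = [0, 2, 4, 6, 8, 10]
[0, 2, 4, 6, 8, 10]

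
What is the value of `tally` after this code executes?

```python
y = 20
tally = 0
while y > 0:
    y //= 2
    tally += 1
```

Let's trace through this code step by step.

Initialize: y = 20
Initialize: tally = 0
Entering loop: while y > 0:

After execution: tally = 5
5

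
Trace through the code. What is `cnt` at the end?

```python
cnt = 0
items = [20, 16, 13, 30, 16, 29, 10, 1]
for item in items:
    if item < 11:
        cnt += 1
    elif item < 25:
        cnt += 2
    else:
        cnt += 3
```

Let's trace through this code step by step.

Initialize: cnt = 0
Initialize: items = [20, 16, 13, 30, 16, 29, 10, 1]
Entering loop: for item in items:

After execution: cnt = 16
16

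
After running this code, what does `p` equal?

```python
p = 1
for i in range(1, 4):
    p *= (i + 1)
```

Let's trace through this code step by step.

Initialize: p = 1
Entering loop: for i in range(1, 4):

After execution: p = 24
24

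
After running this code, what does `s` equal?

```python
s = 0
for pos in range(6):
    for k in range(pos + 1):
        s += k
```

Let's trace through this code step by step.

Initialize: s = 0
Entering loop: for pos in range(6):

After execution: s = 35
35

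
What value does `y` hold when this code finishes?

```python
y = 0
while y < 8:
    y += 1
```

Let's trace through this code step by step.

Initialize: y = 0
Entering loop: while y < 8:

After execution: y = 8
8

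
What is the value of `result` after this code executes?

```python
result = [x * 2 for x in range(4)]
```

Let's trace through this code step by step.

Initialize: result = [x * 2 for x in range(4)]

After execution: result = [0, 2, 4, 6]
[0, 2, 4, 6]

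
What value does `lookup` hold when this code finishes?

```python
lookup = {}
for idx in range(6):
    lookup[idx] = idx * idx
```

Let's trace through this code step by step.

Initialize: lookup = {}
Entering loop: for idx in range(6):

After execution: lookup = {0: 0, 1: 1, 2: 4, 3: 9, 4: 16, 5: 25}
{0: 0, 1: 1, 2: 4, 3: 9, 4: 16, 5: 25}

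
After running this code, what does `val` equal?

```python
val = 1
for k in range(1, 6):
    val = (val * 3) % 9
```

Let's trace through this code step by step.

Initialize: val = 1
Entering loop: for k in range(1, 6):

After execution: val = 0
0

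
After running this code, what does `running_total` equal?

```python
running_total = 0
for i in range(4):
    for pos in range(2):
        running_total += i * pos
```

Let's trace through this code step by step.

Initialize: running_total = 0
Entering loop: for i in range(4):

After execution: running_total = 6
6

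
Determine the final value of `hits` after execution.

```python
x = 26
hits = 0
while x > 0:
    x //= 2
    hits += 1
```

Let's trace through this code step by step.

Initialize: x = 26
Initialize: hits = 0
Entering loop: while x > 0:

After execution: hits = 5
5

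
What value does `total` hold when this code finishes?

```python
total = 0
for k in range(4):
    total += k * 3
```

Let's trace through this code step by step.

Initialize: total = 0
Entering loop: for k in range(4):

After execution: total = 18
18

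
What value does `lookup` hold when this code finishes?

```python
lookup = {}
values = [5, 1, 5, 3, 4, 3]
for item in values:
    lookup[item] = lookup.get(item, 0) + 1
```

Let's trace through this code step by step.

Initialize: lookup = {}
Initialize: values = [5, 1, 5, 3, 4, 3]
Entering loop: for item in values:

After execution: lookup = {5: 2, 1: 1, 3: 2, 4: 1}
{5: 2, 1: 1, 3: 2, 4: 1}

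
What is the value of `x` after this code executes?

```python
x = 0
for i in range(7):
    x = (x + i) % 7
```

Let's trace through this code step by step.

Initialize: x = 0
Entering loop: for i in range(7):

After execution: x = 0
0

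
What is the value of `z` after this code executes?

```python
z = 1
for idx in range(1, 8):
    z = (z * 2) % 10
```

Let's trace through this code step by step.

Initialize: z = 1
Entering loop: for idx in range(1, 8):

After execution: z = 8
8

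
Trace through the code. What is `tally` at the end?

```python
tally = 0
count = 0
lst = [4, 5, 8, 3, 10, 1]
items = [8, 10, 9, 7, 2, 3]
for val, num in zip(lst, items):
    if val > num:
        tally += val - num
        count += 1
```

Let's trace through this code step by step.

Initialize: tally = 0
Initialize: count = 0
Initialize: lst = [4, 5, 8, 3, 10, 1]
Initialize: items = [8, 10, 9, 7, 2, 3]
Entering loop: for val, num in zip(lst, items):

After execution: tally = 8
8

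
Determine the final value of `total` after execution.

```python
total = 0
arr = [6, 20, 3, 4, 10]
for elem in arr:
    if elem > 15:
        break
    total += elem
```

Let's trace through this code step by step.

Initialize: total = 0
Initialize: arr = [6, 20, 3, 4, 10]
Entering loop: for elem in arr:

After execution: total = 6
6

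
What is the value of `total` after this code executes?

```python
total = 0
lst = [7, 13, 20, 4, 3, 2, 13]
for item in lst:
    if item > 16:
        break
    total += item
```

Let's trace through this code step by step.

Initialize: total = 0
Initialize: lst = [7, 13, 20, 4, 3, 2, 13]
Entering loop: for item in lst:

After execution: total = 20
20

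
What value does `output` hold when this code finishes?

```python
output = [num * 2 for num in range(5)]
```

Let's trace through this code step by step.

Initialize: output = [num * 2 for num in range(5)]

After execution: output = [0, 2, 4, 6, 8]
[0, 2, 4, 6, 8]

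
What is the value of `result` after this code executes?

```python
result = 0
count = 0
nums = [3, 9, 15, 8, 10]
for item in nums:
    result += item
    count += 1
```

Let's trace through this code step by step.

Initialize: result = 0
Initialize: count = 0
Initialize: nums = [3, 9, 15, 8, 10]
Entering loop: for item in nums:

After execution: result = 45
45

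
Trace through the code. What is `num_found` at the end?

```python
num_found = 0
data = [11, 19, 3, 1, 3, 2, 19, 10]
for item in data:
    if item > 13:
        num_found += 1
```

Let's trace through this code step by step.

Initialize: num_found = 0
Initialize: data = [11, 19, 3, 1, 3, 2, 19, 10]
Entering loop: for item in data:

After execution: num_found = 2
2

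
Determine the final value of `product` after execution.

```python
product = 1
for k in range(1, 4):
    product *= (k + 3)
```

Let's trace through this code step by step.

Initialize: product = 1
Entering loop: for k in range(1, 4):

After execution: product = 120
120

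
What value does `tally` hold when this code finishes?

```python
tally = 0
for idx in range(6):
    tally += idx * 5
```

Let's trace through this code step by step.

Initialize: tally = 0
Entering loop: for idx in range(6):

After execution: tally = 75
75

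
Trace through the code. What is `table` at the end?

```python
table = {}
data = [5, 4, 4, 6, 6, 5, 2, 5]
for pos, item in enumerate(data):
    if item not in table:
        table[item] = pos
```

Let's trace through this code step by step.

Initialize: table = {}
Initialize: data = [5, 4, 4, 6, 6, 5, 2, 5]
Entering loop: for pos, item in enumerate(data):

After execution: table = {5: 0, 4: 1, 6: 3, 2: 6}
{5: 0, 4: 1, 6: 3, 2: 6}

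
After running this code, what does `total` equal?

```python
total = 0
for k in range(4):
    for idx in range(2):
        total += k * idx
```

Let's trace through this code step by step.

Initialize: total = 0
Entering loop: for k in range(4):

After execution: total = 6
6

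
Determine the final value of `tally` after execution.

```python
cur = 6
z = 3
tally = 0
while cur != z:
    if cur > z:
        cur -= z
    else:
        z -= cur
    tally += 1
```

Let's trace through this code step by step.

Initialize: cur = 6
Initialize: z = 3
Initialize: tally = 0
Entering loop: while cur != z:

After execution: tally = 1
1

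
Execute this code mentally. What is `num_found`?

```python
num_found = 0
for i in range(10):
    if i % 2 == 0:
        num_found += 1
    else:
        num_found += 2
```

Let's trace through this code step by step.

Initialize: num_found = 0
Entering loop: for i in range(10):

After execution: num_found = 15
15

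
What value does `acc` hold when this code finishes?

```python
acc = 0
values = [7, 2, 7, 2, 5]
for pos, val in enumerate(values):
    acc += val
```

Let's trace through this code step by step.

Initialize: acc = 0
Initialize: values = [7, 2, 7, 2, 5]
Entering loop: for pos, val in enumerate(values):

After execution: acc = 23
23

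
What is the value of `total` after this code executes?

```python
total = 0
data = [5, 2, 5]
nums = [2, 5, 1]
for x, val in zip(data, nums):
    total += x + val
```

Let's trace through this code step by step.

Initialize: total = 0
Initialize: data = [5, 2, 5]
Initialize: nums = [2, 5, 1]
Entering loop: for x, val in zip(data, nums):

After execution: total = 20
20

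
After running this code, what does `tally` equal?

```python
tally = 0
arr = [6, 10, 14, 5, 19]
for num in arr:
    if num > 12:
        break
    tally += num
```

Let's trace through this code step by step.

Initialize: tally = 0
Initialize: arr = [6, 10, 14, 5, 19]
Entering loop: for num in arr:

After execution: tally = 16
16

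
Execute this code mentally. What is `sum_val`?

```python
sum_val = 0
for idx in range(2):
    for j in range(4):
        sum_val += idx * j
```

Let's trace through this code step by step.

Initialize: sum_val = 0
Entering loop: for idx in range(2):

After execution: sum_val = 6
6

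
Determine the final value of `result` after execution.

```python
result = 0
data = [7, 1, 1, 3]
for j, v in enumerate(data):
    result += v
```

Let's trace through this code step by step.

Initialize: result = 0
Initialize: data = [7, 1, 1, 3]
Entering loop: for j, v in enumerate(data):

After execution: result = 12
12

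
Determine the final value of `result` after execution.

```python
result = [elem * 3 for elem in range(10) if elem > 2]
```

Let's trace through this code step by step.

Initialize: result = [elem * 3 for elem in range(10) if elem > 2]

After execution: result = [9, 12, 15, 18, 21, 24, 27]
[9, 12, 15, 18, 21, 24, 27]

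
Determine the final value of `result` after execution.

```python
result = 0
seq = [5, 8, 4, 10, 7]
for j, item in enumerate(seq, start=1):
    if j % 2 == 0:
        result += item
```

Let's trace through this code step by step.

Initialize: result = 0
Initialize: seq = [5, 8, 4, 10, 7]
Entering loop: for j, item in enumerate(seq, start=1):

After execution: result = 18
18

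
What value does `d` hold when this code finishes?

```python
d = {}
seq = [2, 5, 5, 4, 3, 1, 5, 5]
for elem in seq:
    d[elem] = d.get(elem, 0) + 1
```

Let's trace through this code step by step.

Initialize: d = {}
Initialize: seq = [2, 5, 5, 4, 3, 1, 5, 5]
Entering loop: for elem in seq:

After execution: d = {2: 1, 5: 4, 4: 1, 3: 1, 1: 1}
{2: 1, 5: 4, 4: 1, 3: 1, 1: 1}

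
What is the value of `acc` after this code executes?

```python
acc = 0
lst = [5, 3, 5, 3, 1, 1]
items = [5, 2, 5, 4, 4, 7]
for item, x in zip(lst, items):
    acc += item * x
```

Let's trace through this code step by step.

Initialize: acc = 0
Initialize: lst = [5, 3, 5, 3, 1, 1]
Initialize: items = [5, 2, 5, 4, 4, 7]
Entering loop: for item, x in zip(lst, items):

After execution: acc = 79
79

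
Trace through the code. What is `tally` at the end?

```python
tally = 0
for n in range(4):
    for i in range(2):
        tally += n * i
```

Let's trace through this code step by step.

Initialize: tally = 0
Entering loop: for n in range(4):

After execution: tally = 6
6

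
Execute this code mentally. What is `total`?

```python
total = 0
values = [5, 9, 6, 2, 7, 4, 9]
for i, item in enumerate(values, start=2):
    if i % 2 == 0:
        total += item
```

Let's trace through this code step by step.

Initialize: total = 0
Initialize: values = [5, 9, 6, 2, 7, 4, 9]
Entering loop: for i, item in enumerate(values, start=2):

After execution: total = 27
27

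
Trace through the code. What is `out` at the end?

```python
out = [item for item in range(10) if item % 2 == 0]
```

Let's trace through this code step by step.

Initialize: out = [item for item in range(10) if item % 2 == 0]

After execution: out = [0, 2, 4, 6, 8]
[0, 2, 4, 6, 8]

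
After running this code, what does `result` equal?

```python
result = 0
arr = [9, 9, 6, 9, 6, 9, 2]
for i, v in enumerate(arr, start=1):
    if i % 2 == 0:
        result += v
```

Let's trace through this code step by step.

Initialize: result = 0
Initialize: arr = [9, 9, 6, 9, 6, 9, 2]
Entering loop: for i, v in enumerate(arr, start=1):

After execution: result = 27
27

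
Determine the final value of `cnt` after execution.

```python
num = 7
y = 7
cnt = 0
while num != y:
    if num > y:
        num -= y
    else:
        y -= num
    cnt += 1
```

Let's trace through this code step by step.

Initialize: num = 7
Initialize: y = 7
Initialize: cnt = 0
Entering loop: while num != y:

After execution: cnt = 0
0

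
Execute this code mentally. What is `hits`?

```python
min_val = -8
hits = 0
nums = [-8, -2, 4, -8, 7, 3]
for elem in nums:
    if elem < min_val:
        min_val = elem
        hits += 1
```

Let's trace through this code step by step.

Initialize: min_val = -8
Initialize: hits = 0
Initialize: nums = [-8, -2, 4, -8, 7, 3]
Entering loop: for elem in nums:

After execution: hits = 0
0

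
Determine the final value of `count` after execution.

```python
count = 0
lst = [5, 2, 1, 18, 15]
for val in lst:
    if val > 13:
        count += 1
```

Let's trace through this code step by step.

Initialize: count = 0
Initialize: lst = [5, 2, 1, 18, 15]
Entering loop: for val in lst:

After execution: count = 2
2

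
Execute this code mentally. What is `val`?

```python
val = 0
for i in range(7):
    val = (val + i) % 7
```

Let's trace through this code step by step.

Initialize: val = 0
Entering loop: for i in range(7):

After execution: val = 0
0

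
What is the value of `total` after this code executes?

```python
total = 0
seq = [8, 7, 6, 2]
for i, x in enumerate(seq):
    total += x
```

Let's trace through this code step by step.

Initialize: total = 0
Initialize: seq = [8, 7, 6, 2]
Entering loop: for i, x in enumerate(seq):

After execution: total = 23
23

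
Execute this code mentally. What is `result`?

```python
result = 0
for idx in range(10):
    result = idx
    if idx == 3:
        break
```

Let's trace through this code step by step.

Initialize: result = 0
Entering loop: for idx in range(10):

After execution: result = 3
3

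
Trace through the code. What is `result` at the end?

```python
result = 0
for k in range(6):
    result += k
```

Let's trace through this code step by step.

Initialize: result = 0
Entering loop: for k in range(6):

After execution: result = 15
15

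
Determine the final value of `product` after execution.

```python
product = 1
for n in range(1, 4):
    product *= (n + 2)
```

Let's trace through this code step by step.

Initialize: product = 1
Entering loop: for n in range(1, 4):

After execution: product = 60
60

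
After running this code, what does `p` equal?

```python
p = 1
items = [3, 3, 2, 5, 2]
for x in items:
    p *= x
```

Let's trace through this code step by step.

Initialize: p = 1
Initialize: items = [3, 3, 2, 5, 2]
Entering loop: for x in items:

After execution: p = 180
180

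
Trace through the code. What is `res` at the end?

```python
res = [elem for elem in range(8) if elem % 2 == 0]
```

Let's trace through this code step by step.

Initialize: res = [elem for elem in range(8) if elem % 2 == 0]

After execution: res = [0, 2, 4, 6]
[0, 2, 4, 6]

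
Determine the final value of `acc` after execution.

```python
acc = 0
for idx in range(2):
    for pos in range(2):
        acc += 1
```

Let's trace through this code step by step.

Initialize: acc = 0
Entering loop: for idx in range(2):

After execution: acc = 4
4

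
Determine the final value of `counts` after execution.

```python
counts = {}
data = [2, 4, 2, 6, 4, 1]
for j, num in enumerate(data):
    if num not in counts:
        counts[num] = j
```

Let's trace through this code step by step.

Initialize: counts = {}
Initialize: data = [2, 4, 2, 6, 4, 1]
Entering loop: for j, num in enumerate(data):

After execution: counts = {2: 0, 4: 1, 6: 3, 1: 5}
{2: 0, 4: 1, 6: 3, 1: 5}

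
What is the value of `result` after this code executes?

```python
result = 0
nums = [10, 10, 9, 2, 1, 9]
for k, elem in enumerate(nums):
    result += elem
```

Let's trace through this code step by step.

Initialize: result = 0
Initialize: nums = [10, 10, 9, 2, 1, 9]
Entering loop: for k, elem in enumerate(nums):

After execution: result = 41
41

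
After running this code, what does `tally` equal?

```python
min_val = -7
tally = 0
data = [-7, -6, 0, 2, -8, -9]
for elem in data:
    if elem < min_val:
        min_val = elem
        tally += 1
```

Let's trace through this code step by step.

Initialize: min_val = -7
Initialize: tally = 0
Initialize: data = [-7, -6, 0, 2, -8, -9]
Entering loop: for elem in data:

After execution: tally = 2
2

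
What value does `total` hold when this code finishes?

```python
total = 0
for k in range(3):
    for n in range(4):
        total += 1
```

Let's trace through this code step by step.

Initialize: total = 0
Entering loop: for k in range(3):

After execution: total = 12
12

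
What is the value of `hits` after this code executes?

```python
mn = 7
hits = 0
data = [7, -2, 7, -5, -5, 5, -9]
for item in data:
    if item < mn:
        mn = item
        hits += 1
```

Let's trace through this code step by step.

Initialize: mn = 7
Initialize: hits = 0
Initialize: data = [7, -2, 7, -5, -5, 5, -9]
Entering loop: for item in data:

After execution: hits = 3
3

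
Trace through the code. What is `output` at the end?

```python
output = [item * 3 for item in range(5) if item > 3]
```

Let's trace through this code step by step.

Initialize: output = [item * 3 for item in range(5) if item > 3]

After execution: output = [12]
[12]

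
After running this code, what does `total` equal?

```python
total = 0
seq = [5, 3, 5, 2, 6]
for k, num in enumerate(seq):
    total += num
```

Let's trace through this code step by step.

Initialize: total = 0
Initialize: seq = [5, 3, 5, 2, 6]
Entering loop: for k, num in enumerate(seq):

After execution: total = 21
21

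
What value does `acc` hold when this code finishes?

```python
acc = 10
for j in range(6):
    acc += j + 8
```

Let's trace through this code step by step.

Initialize: acc = 10
Entering loop: for j in range(6):

After execution: acc = 73
73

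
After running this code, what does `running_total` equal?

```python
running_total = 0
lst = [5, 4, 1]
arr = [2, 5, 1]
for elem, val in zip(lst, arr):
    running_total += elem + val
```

Let's trace through this code step by step.

Initialize: running_total = 0
Initialize: lst = [5, 4, 1]
Initialize: arr = [2, 5, 1]
Entering loop: for elem, val in zip(lst, arr):

After execution: running_total = 18
18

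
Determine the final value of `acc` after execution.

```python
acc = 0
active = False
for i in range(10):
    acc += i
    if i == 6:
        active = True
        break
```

Let's trace through this code step by step.

Initialize: acc = 0
Initialize: active = False
Entering loop: for i in range(10):

After execution: acc = 21
21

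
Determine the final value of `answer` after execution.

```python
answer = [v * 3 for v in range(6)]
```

Let's trace through this code step by step.

Initialize: answer = [v * 3 for v in range(6)]

After execution: answer = [0, 3, 6, 9, 12, 15]
[0, 3, 6, 9, 12, 15]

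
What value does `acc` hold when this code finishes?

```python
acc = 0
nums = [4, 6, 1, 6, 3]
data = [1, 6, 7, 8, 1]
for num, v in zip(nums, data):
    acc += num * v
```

Let's trace through this code step by step.

Initialize: acc = 0
Initialize: nums = [4, 6, 1, 6, 3]
Initialize: data = [1, 6, 7, 8, 1]
Entering loop: for num, v in zip(nums, data):

After execution: acc = 98
98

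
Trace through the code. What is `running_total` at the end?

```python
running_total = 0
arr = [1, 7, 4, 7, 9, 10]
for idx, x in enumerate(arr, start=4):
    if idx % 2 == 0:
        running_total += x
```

Let's trace through this code step by step.

Initialize: running_total = 0
Initialize: arr = [1, 7, 4, 7, 9, 10]
Entering loop: for idx, x in enumerate(arr, start=4):

After execution: running_total = 14
14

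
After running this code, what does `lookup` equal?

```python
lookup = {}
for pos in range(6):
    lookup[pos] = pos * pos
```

Let's trace through this code step by step.

Initialize: lookup = {}
Entering loop: for pos in range(6):

After execution: lookup = {0: 0, 1: 1, 2: 4, 3: 9, 4: 16, 5: 25}
{0: 0, 1: 1, 2: 4, 3: 9, 4: 16, 5: 25}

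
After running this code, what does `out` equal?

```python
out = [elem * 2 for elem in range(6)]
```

Let's trace through this code step by step.

Initialize: out = [elem * 2 for elem in range(6)]

After execution: out = [0, 2, 4, 6, 8, 10]
[0, 2, 4, 6, 8, 10]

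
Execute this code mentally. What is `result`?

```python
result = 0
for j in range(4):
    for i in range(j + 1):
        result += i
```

Let's trace through this code step by step.

Initialize: result = 0
Entering loop: for j in range(4):

After execution: result = 10
10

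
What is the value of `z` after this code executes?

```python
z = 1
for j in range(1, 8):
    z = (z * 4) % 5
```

Let's trace through this code step by step.

Initialize: z = 1
Entering loop: for j in range(1, 8):

After execution: z = 4
4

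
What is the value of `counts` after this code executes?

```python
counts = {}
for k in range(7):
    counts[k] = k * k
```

Let's trace through this code step by step.

Initialize: counts = {}
Entering loop: for k in range(7):

After execution: counts = {0: 0, 1: 1, 2: 4, 3: 9, 4: 16, 5: 25, 6: 36}
{0: 0, 1: 1, 2: 4, 3: 9, 4: 16, 5: 25, 6: 36}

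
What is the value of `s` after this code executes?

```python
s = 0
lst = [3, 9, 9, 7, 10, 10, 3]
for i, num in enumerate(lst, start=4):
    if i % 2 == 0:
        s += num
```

Let's trace through this code step by step.

Initialize: s = 0
Initialize: lst = [3, 9, 9, 7, 10, 10, 3]
Entering loop: for i, num in enumerate(lst, start=4):

After execution: s = 25
25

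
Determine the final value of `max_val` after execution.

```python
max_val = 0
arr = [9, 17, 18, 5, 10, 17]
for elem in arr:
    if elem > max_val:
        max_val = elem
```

Let's trace through this code step by step.

Initialize: max_val = 0
Initialize: arr = [9, 17, 18, 5, 10, 17]
Entering loop: for elem in arr:

After execution: max_val = 18
18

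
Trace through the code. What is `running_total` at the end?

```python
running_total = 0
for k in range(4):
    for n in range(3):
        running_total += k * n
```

Let's trace through this code step by step.

Initialize: running_total = 0
Entering loop: for k in range(4):

After execution: running_total = 18
18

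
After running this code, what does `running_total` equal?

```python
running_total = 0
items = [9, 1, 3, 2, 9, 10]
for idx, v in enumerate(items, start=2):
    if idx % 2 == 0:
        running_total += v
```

Let's trace through this code step by step.

Initialize: running_total = 0
Initialize: items = [9, 1, 3, 2, 9, 10]
Entering loop: for idx, v in enumerate(items, start=2):

After execution: running_total = 21
21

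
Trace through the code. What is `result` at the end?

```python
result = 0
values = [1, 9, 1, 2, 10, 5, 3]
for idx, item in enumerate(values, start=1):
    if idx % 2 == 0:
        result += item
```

Let's trace through this code step by step.

Initialize: result = 0
Initialize: values = [1, 9, 1, 2, 10, 5, 3]
Entering loop: for idx, item in enumerate(values, start=1):

After execution: result = 16
16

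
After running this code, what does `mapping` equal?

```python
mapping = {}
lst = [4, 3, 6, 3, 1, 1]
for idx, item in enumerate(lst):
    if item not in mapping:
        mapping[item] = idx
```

Let's trace through this code step by step.

Initialize: mapping = {}
Initialize: lst = [4, 3, 6, 3, 1, 1]
Entering loop: for idx, item in enumerate(lst):

After execution: mapping = {4: 0, 3: 1, 6: 2, 1: 4}
{4: 0, 3: 1, 6: 2, 1: 4}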